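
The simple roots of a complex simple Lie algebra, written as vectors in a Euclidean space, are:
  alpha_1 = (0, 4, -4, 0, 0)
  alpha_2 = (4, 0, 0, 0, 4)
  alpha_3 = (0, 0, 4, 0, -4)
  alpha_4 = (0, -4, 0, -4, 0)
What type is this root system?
A4

Compute the Cartan integers a_ij = 2(alpha_i, alpha_j)/(alpha_j, alpha_j); the resulting 4x4 Cartan matrix is
[[2, 0, -1, -1], [0, 2, -1, 0], [-1, -1, 2, 0], [-1, 0, 0, 2]].
All simple roots have the same length, so the diagram is simply laced. The associated Dynkin diagram is a chain of 4 nodes with single edges (A_4), so the type is A_4 (the algebra sl(5)).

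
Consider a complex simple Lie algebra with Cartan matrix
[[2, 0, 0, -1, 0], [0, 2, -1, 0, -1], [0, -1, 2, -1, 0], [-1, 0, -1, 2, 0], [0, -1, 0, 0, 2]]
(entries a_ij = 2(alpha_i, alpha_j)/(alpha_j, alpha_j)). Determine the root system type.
The matrix has rank 5 with 2's on the diagonal. Reading the off-diagonal entries as Dynkin edges (a single edge where a_ij = a_ji = -1; a double or triple edge where a_ij * a_ji = 2 or 3), the diagram is a chain of 5 nodes with single edges (A_5). One simple-root ordering that puts it in standard form is (alpha_5, alpha_2, alpha_3, alpha_4, alpha_1). So the algebra is type A_5, i.e. sl(6).

type A_5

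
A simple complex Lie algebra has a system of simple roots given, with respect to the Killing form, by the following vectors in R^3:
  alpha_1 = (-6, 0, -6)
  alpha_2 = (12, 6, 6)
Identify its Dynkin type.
G_2

Compute the Cartan integers a_ij = 2(alpha_i, alpha_j)/(alpha_j, alpha_j); the resulting 2x2 Cartan matrix is
[[2, -1], [-3, 2]].
The roots have two lengths (squared-length ratio 3:1); the short ones are alpha_{1}. The associated Dynkin diagram is two nodes joined by a triple edge (G_2), so the type is G_2.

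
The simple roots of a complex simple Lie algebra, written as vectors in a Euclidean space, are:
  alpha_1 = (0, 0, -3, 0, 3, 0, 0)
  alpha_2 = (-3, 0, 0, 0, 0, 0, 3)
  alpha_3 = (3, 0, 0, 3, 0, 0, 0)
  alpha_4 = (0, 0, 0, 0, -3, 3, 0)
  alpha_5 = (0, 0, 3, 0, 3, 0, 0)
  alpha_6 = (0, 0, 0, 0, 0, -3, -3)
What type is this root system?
Compute the Cartan integers a_ij = 2(alpha_i, alpha_j)/(alpha_j, alpha_j); the resulting 6x6 Cartan matrix is
[[2, 0, 0, -1, 0, 0], [0, 2, -1, 0, 0, -1], [0, -1, 2, 0, 0, 0], [-1, 0, 0, 2, -1, -1], [0, 0, 0, -1, 2, 0], [0, -1, 0, -1, 0, 2]].
All simple roots have the same length, so the diagram is simply laced. The associated Dynkin diagram is a chain of 4 nodes with a fork of two nodes at one end (D_6), so the type is D_6 (the algebra so(12)).

type D_6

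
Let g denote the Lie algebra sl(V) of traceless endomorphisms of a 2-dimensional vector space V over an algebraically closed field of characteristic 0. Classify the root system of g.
A_1

This is sl(2), which has dimension 2^2 - 1 = 3 and rank 2 - 1 = 1 (a Cartan subalgebra is the diagonal traceless matrices). In the classification of classical Lie algebras, the special linear algebra sl(n+1) has type A_n; here n = 1, so the Dynkin diagram is a chain of 1 nodes with single edges (A_1). Hence the type is A_1.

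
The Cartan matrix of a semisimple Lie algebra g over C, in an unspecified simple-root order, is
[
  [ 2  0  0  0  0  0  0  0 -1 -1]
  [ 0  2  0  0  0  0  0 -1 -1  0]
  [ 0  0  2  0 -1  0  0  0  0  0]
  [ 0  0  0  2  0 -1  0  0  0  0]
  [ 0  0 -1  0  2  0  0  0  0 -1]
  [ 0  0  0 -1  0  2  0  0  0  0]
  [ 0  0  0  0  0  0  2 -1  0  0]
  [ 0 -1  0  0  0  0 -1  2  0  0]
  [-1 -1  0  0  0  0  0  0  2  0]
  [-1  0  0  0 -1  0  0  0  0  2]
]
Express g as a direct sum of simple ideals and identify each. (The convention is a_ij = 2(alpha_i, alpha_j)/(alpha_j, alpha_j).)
The diagram associated to this matrix has two connected components: the simple roots {alpha_4, alpha_6} form a chain of 2 nodes with single edges (A_2), and {alpha_1, alpha_2, alpha_3, alpha_5, alpha_7, alpha_8, alpha_9, alpha_10} form a chain of 8 nodes with single edges (A_8). A semisimple Lie algebra decomposes uniquely as the direct sum of simple ideals, one per connected component of its Dynkin diagram, so g ≅ A_2 ⊕ A_8 (dimension 8 + 80 = 88).

A_2 (sl(3)) + A_8 (sl(9))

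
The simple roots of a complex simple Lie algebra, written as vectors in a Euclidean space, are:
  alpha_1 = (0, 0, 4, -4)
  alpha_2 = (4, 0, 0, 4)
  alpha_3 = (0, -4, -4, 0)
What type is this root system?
Compute the Cartan integers a_ij = 2(alpha_i, alpha_j)/(alpha_j, alpha_j); the resulting 3x3 Cartan matrix is
[[2, -1, -1], [-1, 2, 0], [-1, 0, 2]].
All simple roots have the same length, so the diagram is simply laced. The associated Dynkin diagram is a chain of 3 nodes with single edges (A_3), so the type is A_3 (the algebra sl(4)).

A_3 (sl(4))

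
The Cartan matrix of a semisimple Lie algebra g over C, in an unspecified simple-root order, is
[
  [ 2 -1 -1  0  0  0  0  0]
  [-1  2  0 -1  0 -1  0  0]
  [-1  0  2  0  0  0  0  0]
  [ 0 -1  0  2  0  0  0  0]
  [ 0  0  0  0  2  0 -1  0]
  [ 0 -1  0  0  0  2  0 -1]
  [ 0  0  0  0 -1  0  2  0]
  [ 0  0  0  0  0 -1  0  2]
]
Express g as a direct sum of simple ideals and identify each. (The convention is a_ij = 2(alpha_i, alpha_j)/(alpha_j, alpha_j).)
The diagram associated to this matrix has two connected components: the simple roots {alpha_5, alpha_7} form a chain of 2 nodes with single edges (A_2), and {alpha_1, alpha_2, alpha_3, alpha_4, alpha_6, alpha_8} form a chain of 5 nodes with one extra node attached to the third node from one end (E_6). A semisimple Lie algebra decomposes uniquely as the direct sum of simple ideals, one per connected component of its Dynkin diagram, so g ≅ A_2 ⊕ E_6 (dimension 8 + 78 = 86).

A_2 (sl(3)) ⊕ E_6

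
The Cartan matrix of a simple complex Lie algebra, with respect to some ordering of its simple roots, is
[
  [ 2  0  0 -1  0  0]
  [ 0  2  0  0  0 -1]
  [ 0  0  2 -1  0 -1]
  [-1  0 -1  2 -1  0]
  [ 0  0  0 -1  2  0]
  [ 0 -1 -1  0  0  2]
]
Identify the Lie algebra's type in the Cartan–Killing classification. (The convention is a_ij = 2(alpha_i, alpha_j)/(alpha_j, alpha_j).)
The matrix has rank 6 with 2's on the diagonal. Reading the off-diagonal entries as Dynkin edges (a single edge where a_ij = a_ji = -1; a double or triple edge where a_ij * a_ji = 2 or 3), the diagram is a chain of 4 nodes with a fork of two nodes at one end (D_6). One simple-root ordering that puts it in standard form is (alpha_2, alpha_6, alpha_3, alpha_4, alpha_1, alpha_5). So the algebra is type D_6, i.e. so(12).

D_6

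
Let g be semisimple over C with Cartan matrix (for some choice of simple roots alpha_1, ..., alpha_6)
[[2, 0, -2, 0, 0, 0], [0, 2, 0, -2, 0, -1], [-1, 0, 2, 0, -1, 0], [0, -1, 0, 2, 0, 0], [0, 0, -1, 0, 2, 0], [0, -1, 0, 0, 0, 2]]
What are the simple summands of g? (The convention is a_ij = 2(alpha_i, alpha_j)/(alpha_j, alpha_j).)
The diagram associated to this matrix has two connected components: the simple roots {alpha_2, alpha_4, alpha_6} form a chain of 3 nodes with a double edge at one end; the terminal node there is the unique short simple root (B_3), and {alpha_1, alpha_3, alpha_5} form a chain of 3 nodes with a double edge at one end; the terminal node there is the unique long simple root (C_3). A semisimple Lie algebra decomposes uniquely as the direct sum of simple ideals, one per connected component of its Dynkin diagram, so g ≅ B_3 ⊕ C_3 (dimension 21 + 21 = 42).

type B_3 + type C_3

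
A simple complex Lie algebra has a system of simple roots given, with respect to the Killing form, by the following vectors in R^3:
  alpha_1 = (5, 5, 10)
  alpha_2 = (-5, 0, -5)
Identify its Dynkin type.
G2

Compute the Cartan integers a_ij = 2(alpha_i, alpha_j)/(alpha_j, alpha_j); the resulting 2x2 Cartan matrix is
[[2, -3], [-1, 2]].
The roots have two lengths (squared-length ratio 3:1); the short ones are alpha_{2}. The associated Dynkin diagram is two nodes joined by a triple edge (G_2), so the type is G_2.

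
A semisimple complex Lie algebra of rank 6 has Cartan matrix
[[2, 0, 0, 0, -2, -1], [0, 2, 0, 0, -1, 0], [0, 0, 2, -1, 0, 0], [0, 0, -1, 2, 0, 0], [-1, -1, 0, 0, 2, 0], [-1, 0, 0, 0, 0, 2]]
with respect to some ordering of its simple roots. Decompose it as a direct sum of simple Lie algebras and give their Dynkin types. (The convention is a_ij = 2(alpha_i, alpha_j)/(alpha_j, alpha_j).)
type A_2 + type F_4

The diagram associated to this matrix has two connected components: the simple roots {alpha_3, alpha_4} form a chain of 2 nodes with single edges (A_2), and {alpha_1, alpha_2, alpha_5, alpha_6} form a chain of 4 nodes with a double edge between the middle two (F_4). A semisimple Lie algebra decomposes uniquely as the direct sum of simple ideals, one per connected component of its Dynkin diagram, so g ≅ A_2 ⊕ F_4 (dimension 8 + 52 = 60).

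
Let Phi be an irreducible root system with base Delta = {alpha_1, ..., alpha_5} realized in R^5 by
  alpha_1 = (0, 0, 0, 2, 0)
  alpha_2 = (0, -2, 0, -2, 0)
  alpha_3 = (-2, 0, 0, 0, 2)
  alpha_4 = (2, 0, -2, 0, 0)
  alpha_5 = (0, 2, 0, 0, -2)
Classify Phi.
B5

Compute the Cartan integers a_ij = 2(alpha_i, alpha_j)/(alpha_j, alpha_j); the resulting 5x5 Cartan matrix is
[[2, -1, 0, 0, 0], [-2, 2, 0, 0, -1], [0, 0, 2, -1, -1], [0, 0, -1, 2, 0], [0, -1, -1, 0, 2]].
The roots have two lengths (squared-length ratio 2:1); the short ones are alpha_{1}. The associated Dynkin diagram is a chain of 5 nodes with a double edge at one end; the terminal node there is the unique short simple root (B_5), so the type is B_5 (the algebra so(11)).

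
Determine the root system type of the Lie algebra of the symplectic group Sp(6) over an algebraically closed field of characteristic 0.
This is sp(6), which has dimension 6(6+1)/2 = 21 and rank 6/2 = 3. In the classification of classical Lie algebras, the symplectic algebra sp(2n) has type C_n; here n = 3, so the Dynkin diagram is a chain of 3 nodes with a double edge at one end; the terminal node there is the unique long simple root (C_3). Hence the type is C_3.

C3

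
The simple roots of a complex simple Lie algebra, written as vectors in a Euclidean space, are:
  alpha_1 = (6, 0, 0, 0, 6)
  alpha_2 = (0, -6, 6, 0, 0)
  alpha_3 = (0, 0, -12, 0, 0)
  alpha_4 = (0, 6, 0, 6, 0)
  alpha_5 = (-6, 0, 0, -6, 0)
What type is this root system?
C5

Compute the Cartan integers a_ij = 2(alpha_i, alpha_j)/(alpha_j, alpha_j); the resulting 5x5 Cartan matrix is
[[2, 0, 0, 0, -1], [0, 2, -1, -1, 0], [0, -2, 2, 0, 0], [0, -1, 0, 2, -1], [-1, 0, 0, -1, 2]].
The roots have two lengths (squared-length ratio 2:1); the short ones are alpha_{1,2,4,5}. The associated Dynkin diagram is a chain of 5 nodes with a double edge at one end; the terminal node there is the unique long simple root (C_5), so the type is C_5 (the algebra sp(10)).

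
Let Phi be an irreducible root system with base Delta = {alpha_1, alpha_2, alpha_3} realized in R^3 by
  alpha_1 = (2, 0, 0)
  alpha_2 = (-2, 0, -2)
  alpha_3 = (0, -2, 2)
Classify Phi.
Compute the Cartan integers a_ij = 2(alpha_i, alpha_j)/(alpha_j, alpha_j); the resulting 3x3 Cartan matrix is
[[2, -1, 0], [-2, 2, -1], [0, -1, 2]].
The roots have two lengths (squared-length ratio 2:1); the short ones are alpha_{1}. The associated Dynkin diagram is a chain of 3 nodes with a double edge at one end; the terminal node there is the unique short simple root (B_3), so the type is B_3 (the algebra so(7)).

B_3 (so(7))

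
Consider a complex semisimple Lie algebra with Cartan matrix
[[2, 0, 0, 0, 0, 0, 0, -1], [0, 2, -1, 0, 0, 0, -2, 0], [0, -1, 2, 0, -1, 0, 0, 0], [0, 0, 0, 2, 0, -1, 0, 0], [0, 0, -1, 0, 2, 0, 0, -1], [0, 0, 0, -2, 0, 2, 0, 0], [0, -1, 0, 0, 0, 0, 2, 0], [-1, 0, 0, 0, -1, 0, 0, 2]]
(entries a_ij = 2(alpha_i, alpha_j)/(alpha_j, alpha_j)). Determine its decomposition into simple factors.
B_2 (so(5)) + B_6 (so(13))

The diagram associated to this matrix has two connected components: the simple roots {alpha_4, alpha_6} form a chain of 2 nodes with a double edge at one end; the terminal node there is the unique short simple root (B_2), and {alpha_1, alpha_2, alpha_3, alpha_5, alpha_7, alpha_8} form a chain of 6 nodes with a double edge at one end; the terminal node there is the unique short simple root (B_6). A semisimple Lie algebra decomposes uniquely as the direct sum of simple ideals, one per connected component of its Dynkin diagram, so g ≅ B_2 ⊕ B_6 (dimension 10 + 78 = 88).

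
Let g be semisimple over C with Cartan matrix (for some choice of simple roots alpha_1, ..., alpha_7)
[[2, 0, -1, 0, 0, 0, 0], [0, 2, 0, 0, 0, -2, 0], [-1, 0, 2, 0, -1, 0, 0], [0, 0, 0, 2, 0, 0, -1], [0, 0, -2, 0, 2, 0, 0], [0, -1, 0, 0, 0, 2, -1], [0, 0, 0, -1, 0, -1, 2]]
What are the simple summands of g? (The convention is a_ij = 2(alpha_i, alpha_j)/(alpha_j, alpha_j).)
C_3 + C_4

The diagram associated to this matrix has two connected components: the simple roots {alpha_1, alpha_3, alpha_5} form a chain of 3 nodes with a double edge at one end; the terminal node there is the unique long simple root (C_3), and {alpha_2, alpha_4, alpha_6, alpha_7} form a chain of 4 nodes with a double edge at one end; the terminal node there is the unique long simple root (C_4). A semisimple Lie algebra decomposes uniquely as the direct sum of simple ideals, one per connected component of its Dynkin diagram, so g ≅ C_3 ⊕ C_4 (dimension 21 + 36 = 57).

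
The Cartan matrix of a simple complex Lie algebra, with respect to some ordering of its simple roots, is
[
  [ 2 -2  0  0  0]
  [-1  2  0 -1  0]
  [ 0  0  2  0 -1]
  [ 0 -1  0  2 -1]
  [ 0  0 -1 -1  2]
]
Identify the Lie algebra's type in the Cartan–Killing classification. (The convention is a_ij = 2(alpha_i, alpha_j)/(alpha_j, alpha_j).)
type C_5

The matrix has rank 5 with 2's on the diagonal. Reading the off-diagonal entries as Dynkin edges (a single edge where a_ij = a_ji = -1; a double or triple edge where a_ij * a_ji = 2 or 3), the diagram is a chain of 5 nodes with a double edge at one end; the terminal node there is the unique long simple root (C_5). One simple-root ordering that puts it in standard form is (alpha_3, alpha_5, alpha_4, alpha_2, alpha_1). So the algebra is type C_5, i.e. sp(10).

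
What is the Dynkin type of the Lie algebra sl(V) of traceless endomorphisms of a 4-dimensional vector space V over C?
This is sl(4), which has dimension 4^2 - 1 = 15 and rank 4 - 1 = 3 (a Cartan subalgebra is the diagonal traceless matrices). In the classification of classical Lie algebras, the special linear algebra sl(n+1) has type A_n; here n = 3, so the Dynkin diagram is a chain of 3 nodes with single edges (A_3). Hence the type is A_3.

A3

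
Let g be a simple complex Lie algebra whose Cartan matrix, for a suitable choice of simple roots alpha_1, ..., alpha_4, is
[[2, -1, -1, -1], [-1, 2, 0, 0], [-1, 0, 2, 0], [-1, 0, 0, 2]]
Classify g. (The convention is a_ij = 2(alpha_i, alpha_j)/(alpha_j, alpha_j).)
D4

The matrix has rank 4 with 2's on the diagonal. Reading the off-diagonal entries as Dynkin edges (a single edge where a_ij = a_ji = -1; a double or triple edge where a_ij * a_ji = 2 or 3), the diagram is a chain of 2 nodes with a fork of two nodes at one end (D_4). One simple-root ordering that puts it in standard form is (alpha_3, alpha_1, alpha_2, alpha_4). So the algebra is type D_4, i.e. so(8).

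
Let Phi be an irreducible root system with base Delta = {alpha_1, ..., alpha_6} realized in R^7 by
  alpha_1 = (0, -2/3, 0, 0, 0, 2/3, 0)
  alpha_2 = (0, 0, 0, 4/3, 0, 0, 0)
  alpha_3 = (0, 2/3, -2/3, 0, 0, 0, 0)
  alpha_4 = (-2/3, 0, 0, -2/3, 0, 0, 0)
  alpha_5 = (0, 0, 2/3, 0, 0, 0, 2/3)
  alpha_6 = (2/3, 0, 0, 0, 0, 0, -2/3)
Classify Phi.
Compute the Cartan integers a_ij = 2(alpha_i, alpha_j)/(alpha_j, alpha_j); the resulting 6x6 Cartan matrix is
[[2, 0, -1, 0, 0, 0], [0, 2, 0, -2, 0, 0], [-1, 0, 2, 0, -1, 0], [0, -1, 0, 2, 0, -1], [0, 0, -1, 0, 2, -1], [0, 0, 0, -1, -1, 2]].
The roots have two lengths (squared-length ratio 2:1); the short ones are alpha_{1,3,4,5,6}. The associated Dynkin diagram is a chain of 6 nodes with a double edge at one end; the terminal node there is the unique long simple root (C_6), so the type is C_6 (the algebra sp(12)).

C6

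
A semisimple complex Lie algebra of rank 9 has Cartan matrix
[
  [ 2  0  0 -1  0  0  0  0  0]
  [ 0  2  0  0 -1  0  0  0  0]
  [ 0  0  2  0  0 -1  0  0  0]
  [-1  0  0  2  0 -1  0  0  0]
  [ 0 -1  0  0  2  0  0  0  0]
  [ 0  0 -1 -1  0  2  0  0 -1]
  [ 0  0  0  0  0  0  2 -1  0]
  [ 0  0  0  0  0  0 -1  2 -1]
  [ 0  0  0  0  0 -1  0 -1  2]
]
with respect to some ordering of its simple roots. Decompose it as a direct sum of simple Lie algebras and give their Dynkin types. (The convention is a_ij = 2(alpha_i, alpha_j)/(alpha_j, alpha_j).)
The diagram associated to this matrix has two connected components: the simple roots {alpha_2, alpha_5} form a chain of 2 nodes with single edges (A_2), and {alpha_1, alpha_3, alpha_4, alpha_6, alpha_7, alpha_8, alpha_9} form a chain of 6 nodes with one extra node attached to the third node from one end (E_7). A semisimple Lie algebra decomposes uniquely as the direct sum of simple ideals, one per connected component of its Dynkin diagram, so g ≅ A_2 ⊕ E_7 (dimension 8 + 133 = 141).

A_2 ⊕ E_7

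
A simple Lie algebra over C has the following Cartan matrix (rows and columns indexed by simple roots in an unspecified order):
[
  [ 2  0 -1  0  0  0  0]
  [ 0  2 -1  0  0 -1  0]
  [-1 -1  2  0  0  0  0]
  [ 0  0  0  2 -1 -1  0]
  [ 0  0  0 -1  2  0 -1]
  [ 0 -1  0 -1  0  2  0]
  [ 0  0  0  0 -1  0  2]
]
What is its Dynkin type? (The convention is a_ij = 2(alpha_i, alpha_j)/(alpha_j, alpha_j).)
The matrix has rank 7 with 2's on the diagonal. Reading the off-diagonal entries as Dynkin edges (a single edge where a_ij = a_ji = -1; a double or triple edge where a_ij * a_ji = 2 or 3), the diagram is a chain of 7 nodes with single edges (A_7). One simple-root ordering that puts it in standard form is (alpha_1, alpha_3, alpha_2, alpha_6, alpha_4, alpha_5, alpha_7). So the algebra is type A_7, i.e. sl(8).

A_7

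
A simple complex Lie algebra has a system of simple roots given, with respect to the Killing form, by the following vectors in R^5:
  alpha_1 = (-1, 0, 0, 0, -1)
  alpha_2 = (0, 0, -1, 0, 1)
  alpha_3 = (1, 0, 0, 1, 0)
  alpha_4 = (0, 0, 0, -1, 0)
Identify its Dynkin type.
Compute the Cartan integers a_ij = 2(alpha_i, alpha_j)/(alpha_j, alpha_j); the resulting 4x4 Cartan matrix is
[[2, -1, -1, 0], [-1, 2, 0, 0], [-1, 0, 2, -2], [0, 0, -1, 2]].
The roots have two lengths (squared-length ratio 2:1); the short ones are alpha_{4}. The associated Dynkin diagram is a chain of 4 nodes with a double edge at one end; the terminal node there is the unique short simple root (B_4), so the type is B_4 (the algebra so(9)).

type B_4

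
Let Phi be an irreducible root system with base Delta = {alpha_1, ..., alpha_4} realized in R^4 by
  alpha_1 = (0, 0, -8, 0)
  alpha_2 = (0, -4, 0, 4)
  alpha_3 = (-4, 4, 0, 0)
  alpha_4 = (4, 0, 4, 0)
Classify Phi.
Compute the Cartan integers a_ij = 2(alpha_i, alpha_j)/(alpha_j, alpha_j); the resulting 4x4 Cartan matrix is
[[2, 0, 0, -2], [0, 2, -1, 0], [0, -1, 2, -1], [-1, 0, -1, 2]].
The roots have two lengths (squared-length ratio 2:1); the short ones are alpha_{2,3,4}. The associated Dynkin diagram is a chain of 4 nodes with a double edge at one end; the terminal node there is the unique long simple root (C_4), so the type is C_4 (the algebra sp(8)).

type C_4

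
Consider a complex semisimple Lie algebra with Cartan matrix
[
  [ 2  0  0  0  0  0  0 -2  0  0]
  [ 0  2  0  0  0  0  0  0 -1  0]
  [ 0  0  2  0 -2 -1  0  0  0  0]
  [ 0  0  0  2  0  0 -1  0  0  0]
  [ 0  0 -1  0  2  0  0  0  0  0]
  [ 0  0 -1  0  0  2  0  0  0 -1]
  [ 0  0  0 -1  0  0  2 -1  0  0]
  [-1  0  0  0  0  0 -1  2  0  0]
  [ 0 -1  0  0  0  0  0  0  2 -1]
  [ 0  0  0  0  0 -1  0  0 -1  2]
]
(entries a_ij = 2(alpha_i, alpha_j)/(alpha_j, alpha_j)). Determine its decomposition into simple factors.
The diagram associated to this matrix has two connected components: the simple roots {alpha_2, alpha_3, alpha_5, alpha_6, alpha_9, alpha_10} form a chain of 6 nodes with a double edge at one end; the terminal node there is the unique short simple root (B_6), and {alpha_1, alpha_4, alpha_7, alpha_8} form a chain of 4 nodes with a double edge at one end; the terminal node there is the unique long simple root (C_4). A semisimple Lie algebra decomposes uniquely as the direct sum of simple ideals, one per connected component of its Dynkin diagram, so g ≅ B_6 ⊕ C_4 (dimension 78 + 36 = 114).

B_6 ⊕ C_4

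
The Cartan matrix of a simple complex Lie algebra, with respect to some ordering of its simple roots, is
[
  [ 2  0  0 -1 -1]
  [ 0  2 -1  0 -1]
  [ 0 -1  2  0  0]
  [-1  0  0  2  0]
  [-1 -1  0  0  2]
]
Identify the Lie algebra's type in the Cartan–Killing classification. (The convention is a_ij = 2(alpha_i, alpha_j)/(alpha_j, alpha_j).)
The matrix has rank 5 with 2's on the diagonal. Reading the off-diagonal entries as Dynkin edges (a single edge where a_ij = a_ji = -1; a double or triple edge where a_ij * a_ji = 2 or 3), the diagram is a chain of 5 nodes with single edges (A_5). One simple-root ordering that puts it in standard form is (alpha_3, alpha_2, alpha_5, alpha_1, alpha_4). So the algebra is type A_5, i.e. sl(6).

A_5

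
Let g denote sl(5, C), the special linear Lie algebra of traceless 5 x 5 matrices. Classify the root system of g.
A4

This is sl(5), which has dimension 5^2 - 1 = 24 and rank 5 - 1 = 4 (a Cartan subalgebra is the diagonal traceless matrices). In the classification of classical Lie algebras, the special linear algebra sl(n+1) has type A_n; here n = 4, so the Dynkin diagram is a chain of 4 nodes with single edges (A_4). Hence the type is A_4.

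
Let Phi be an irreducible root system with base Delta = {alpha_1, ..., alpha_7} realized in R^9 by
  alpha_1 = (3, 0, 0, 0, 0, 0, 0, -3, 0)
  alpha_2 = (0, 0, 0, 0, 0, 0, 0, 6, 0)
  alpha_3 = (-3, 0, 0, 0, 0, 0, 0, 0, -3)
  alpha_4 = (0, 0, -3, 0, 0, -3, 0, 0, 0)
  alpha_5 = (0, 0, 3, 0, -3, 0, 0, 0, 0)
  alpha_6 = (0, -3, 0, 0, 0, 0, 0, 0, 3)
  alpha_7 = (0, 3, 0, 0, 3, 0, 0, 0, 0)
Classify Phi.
Compute the Cartan integers a_ij = 2(alpha_i, alpha_j)/(alpha_j, alpha_j); the resulting 7x7 Cartan matrix is
[[2, -1, -1, 0, 0, 0, 0], [-2, 2, 0, 0, 0, 0, 0], [-1, 0, 2, 0, 0, -1, 0], [0, 0, 0, 2, -1, 0, 0], [0, 0, 0, -1, 2, 0, -1], [0, 0, -1, 0, 0, 2, -1], [0, 0, 0, 0, -1, -1, 2]].
The roots have two lengths (squared-length ratio 2:1); the short ones are alpha_{1,3,4,5,6,7}. The associated Dynkin diagram is a chain of 7 nodes with a double edge at one end; the terminal node there is the unique long simple root (C_7), so the type is C_7 (the algebra sp(14)).

type C_7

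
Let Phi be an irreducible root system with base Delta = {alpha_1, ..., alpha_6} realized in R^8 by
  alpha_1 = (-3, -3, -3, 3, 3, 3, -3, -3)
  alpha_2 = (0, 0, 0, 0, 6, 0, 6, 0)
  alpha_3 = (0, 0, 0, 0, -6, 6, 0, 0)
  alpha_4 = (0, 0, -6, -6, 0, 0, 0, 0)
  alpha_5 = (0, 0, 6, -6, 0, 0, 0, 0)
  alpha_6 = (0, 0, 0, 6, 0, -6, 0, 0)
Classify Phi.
E6

Compute the Cartan integers a_ij = 2(alpha_i, alpha_j)/(alpha_j, alpha_j); the resulting 6x6 Cartan matrix is
[[2, 0, 0, 0, -1, 0], [0, 2, -1, 0, 0, 0], [0, -1, 2, 0, 0, -1], [0, 0, 0, 2, 0, -1], [-1, 0, 0, 0, 2, -1], [0, 0, -1, -1, -1, 2]].
All simple roots have the same length, so the diagram is simply laced. The associated Dynkin diagram is a chain of 5 nodes with one extra node attached to the third node from one end (E_6), so the type is E_6.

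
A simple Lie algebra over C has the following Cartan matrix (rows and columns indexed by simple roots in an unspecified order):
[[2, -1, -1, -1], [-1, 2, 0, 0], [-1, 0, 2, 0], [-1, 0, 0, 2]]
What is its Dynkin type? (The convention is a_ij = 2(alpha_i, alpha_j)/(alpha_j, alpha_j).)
D4

The matrix has rank 4 with 2's on the diagonal. Reading the off-diagonal entries as Dynkin edges (a single edge where a_ij = a_ji = -1; a double or triple edge where a_ij * a_ji = 2 or 3), the diagram is a chain of 2 nodes with a fork of two nodes at one end (D_4). One simple-root ordering that puts it in standard form is (alpha_4, alpha_1, alpha_3, alpha_2). So the algebra is type D_4, i.e. so(8).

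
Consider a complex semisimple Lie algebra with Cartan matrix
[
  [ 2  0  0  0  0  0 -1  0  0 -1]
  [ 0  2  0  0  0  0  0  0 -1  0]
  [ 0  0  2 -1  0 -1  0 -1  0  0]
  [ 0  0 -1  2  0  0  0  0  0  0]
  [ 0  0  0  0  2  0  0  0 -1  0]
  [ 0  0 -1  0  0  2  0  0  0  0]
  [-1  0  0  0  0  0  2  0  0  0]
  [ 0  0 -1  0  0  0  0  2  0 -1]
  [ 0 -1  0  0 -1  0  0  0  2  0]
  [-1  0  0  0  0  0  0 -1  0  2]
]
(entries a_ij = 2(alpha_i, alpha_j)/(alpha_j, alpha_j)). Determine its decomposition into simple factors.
A_3 ⊕ D_7

The diagram associated to this matrix has two connected components: the simple roots {alpha_2, alpha_5, alpha_9} form a chain of 3 nodes with single edges (A_3), and {alpha_1, alpha_3, alpha_4, alpha_6, alpha_7, alpha_8, alpha_10} form a chain of 5 nodes with a fork of two nodes at one end (D_7). A semisimple Lie algebra decomposes uniquely as the direct sum of simple ideals, one per connected component of its Dynkin diagram, so g ≅ A_3 ⊕ D_7 (dimension 15 + 91 = 106).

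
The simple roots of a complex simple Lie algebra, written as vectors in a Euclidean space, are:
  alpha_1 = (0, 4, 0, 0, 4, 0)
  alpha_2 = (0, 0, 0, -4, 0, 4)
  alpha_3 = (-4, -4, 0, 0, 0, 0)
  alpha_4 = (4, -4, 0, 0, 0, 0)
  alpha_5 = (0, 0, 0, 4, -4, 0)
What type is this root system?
Compute the Cartan integers a_ij = 2(alpha_i, alpha_j)/(alpha_j, alpha_j); the resulting 5x5 Cartan matrix is
[[2, 0, -1, -1, -1], [0, 2, 0, 0, -1], [-1, 0, 2, 0, 0], [-1, 0, 0, 2, 0], [-1, -1, 0, 0, 2]].
All simple roots have the same length, so the diagram is simply laced. The associated Dynkin diagram is a chain of 3 nodes with a fork of two nodes at one end (D_5), so the type is D_5 (the algebra so(10)).

D_5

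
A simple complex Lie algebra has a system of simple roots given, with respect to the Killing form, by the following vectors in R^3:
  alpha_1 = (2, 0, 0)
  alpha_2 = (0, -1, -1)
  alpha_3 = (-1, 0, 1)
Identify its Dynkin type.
Compute the Cartan integers a_ij = 2(alpha_i, alpha_j)/(alpha_j, alpha_j); the resulting 3x3 Cartan matrix is
[[2, 0, -2], [0, 2, -1], [-1, -1, 2]].
The roots have two lengths (squared-length ratio 2:1); the short ones are alpha_{2,3}. The associated Dynkin diagram is a chain of 3 nodes with a double edge at one end; the terminal node there is the unique long simple root (C_3), so the type is C_3 (the algebra sp(6)).

C_3 (sp(6))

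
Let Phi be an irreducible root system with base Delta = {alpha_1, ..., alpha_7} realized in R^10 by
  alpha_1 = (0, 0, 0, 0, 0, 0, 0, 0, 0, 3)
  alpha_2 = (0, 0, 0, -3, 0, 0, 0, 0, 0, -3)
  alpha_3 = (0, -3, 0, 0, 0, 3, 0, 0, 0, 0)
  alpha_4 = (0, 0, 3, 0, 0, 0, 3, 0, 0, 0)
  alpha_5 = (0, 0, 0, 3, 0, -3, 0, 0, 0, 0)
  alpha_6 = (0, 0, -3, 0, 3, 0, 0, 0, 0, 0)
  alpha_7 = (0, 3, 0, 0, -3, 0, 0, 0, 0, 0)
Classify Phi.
Compute the Cartan integers a_ij = 2(alpha_i, alpha_j)/(alpha_j, alpha_j); the resulting 7x7 Cartan matrix is
[[2, -1, 0, 0, 0, 0, 0], [-2, 2, 0, 0, -1, 0, 0], [0, 0, 2, 0, -1, 0, -1], [0, 0, 0, 2, 0, -1, 0], [0, -1, -1, 0, 2, 0, 0], [0, 0, 0, -1, 0, 2, -1], [0, 0, -1, 0, 0, -1, 2]].
The roots have two lengths (squared-length ratio 2:1); the short ones are alpha_{1}. The associated Dynkin diagram is a chain of 7 nodes with a double edge at one end; the terminal node there is the unique short simple root (B_7), so the type is B_7 (the algebra so(15)).

B_7 (so(15))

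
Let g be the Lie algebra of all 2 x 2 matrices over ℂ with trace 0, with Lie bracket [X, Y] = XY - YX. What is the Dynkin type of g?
A_1 (sl(2))

This is sl(2), which has dimension 2^2 - 1 = 3 and rank 2 - 1 = 1 (a Cartan subalgebra is the diagonal traceless matrices). In the classification of classical Lie algebras, the special linear algebra sl(n+1) has type A_n; here n = 1, so the Dynkin diagram is a chain of 1 nodes with single edges (A_1). Hence the type is A_1.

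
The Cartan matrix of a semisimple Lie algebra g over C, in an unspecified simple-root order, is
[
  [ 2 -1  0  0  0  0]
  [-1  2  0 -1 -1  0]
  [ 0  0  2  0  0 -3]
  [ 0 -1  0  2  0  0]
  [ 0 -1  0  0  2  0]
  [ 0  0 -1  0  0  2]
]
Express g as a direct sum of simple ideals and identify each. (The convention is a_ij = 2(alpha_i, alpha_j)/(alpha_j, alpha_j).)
D4 + G2

The diagram associated to this matrix has two connected components: the simple roots {alpha_1, alpha_2, alpha_4, alpha_5} form a chain of 2 nodes with a fork of two nodes at one end (D_4), and {alpha_3, alpha_6} form two nodes joined by a triple edge (G_2). A semisimple Lie algebra decomposes uniquely as the direct sum of simple ideals, one per connected component of its Dynkin diagram, so g ≅ D_4 ⊕ G_2 (dimension 28 + 14 = 42).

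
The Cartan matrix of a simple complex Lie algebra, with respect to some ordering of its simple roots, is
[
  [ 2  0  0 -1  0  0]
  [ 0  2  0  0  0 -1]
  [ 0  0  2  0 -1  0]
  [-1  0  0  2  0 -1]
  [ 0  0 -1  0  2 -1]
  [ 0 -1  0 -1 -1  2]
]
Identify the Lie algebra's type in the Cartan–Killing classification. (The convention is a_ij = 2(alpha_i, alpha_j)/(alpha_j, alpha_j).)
The matrix has rank 6 with 2's on the diagonal. Reading the off-diagonal entries as Dynkin edges (a single edge where a_ij = a_ji = -1; a double or triple edge where a_ij * a_ji = 2 or 3), the diagram is a chain of 5 nodes with one extra node attached to the third node from one end (E_6). One simple-root ordering that puts it in standard form is (alpha_3, alpha_2, alpha_5, alpha_6, alpha_4, alpha_1). So the algebra is type E_6.

type E_6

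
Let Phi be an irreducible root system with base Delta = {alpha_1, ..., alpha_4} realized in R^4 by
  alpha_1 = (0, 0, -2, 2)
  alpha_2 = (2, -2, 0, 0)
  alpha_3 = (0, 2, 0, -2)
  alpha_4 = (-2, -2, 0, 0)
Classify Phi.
Compute the Cartan integers a_ij = 2(alpha_i, alpha_j)/(alpha_j, alpha_j); the resulting 4x4 Cartan matrix is
[[2, 0, -1, 0], [0, 2, -1, 0], [-1, -1, 2, -1], [0, 0, -1, 2]].
All simple roots have the same length, so the diagram is simply laced. The associated Dynkin diagram is a chain of 2 nodes with a fork of two nodes at one end (D_4), so the type is D_4 (the algebra so(8)).

D_4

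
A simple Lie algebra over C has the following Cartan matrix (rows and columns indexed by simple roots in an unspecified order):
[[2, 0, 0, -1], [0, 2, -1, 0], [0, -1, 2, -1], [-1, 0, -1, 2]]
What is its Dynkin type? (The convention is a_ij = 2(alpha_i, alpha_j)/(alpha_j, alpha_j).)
A_4 (sl(5))

The matrix has rank 4 with 2's on the diagonal. Reading the off-diagonal entries as Dynkin edges (a single edge where a_ij = a_ji = -1; a double or triple edge where a_ij * a_ji = 2 or 3), the diagram is a chain of 4 nodes with single edges (A_4). One simple-root ordering that puts it in standard form is (alpha_1, alpha_4, alpha_3, alpha_2). So the algebra is type A_4, i.e. sl(5).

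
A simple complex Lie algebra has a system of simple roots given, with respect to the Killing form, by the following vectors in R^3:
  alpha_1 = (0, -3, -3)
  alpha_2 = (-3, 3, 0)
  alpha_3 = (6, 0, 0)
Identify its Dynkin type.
type C_3

Compute the Cartan integers a_ij = 2(alpha_i, alpha_j)/(alpha_j, alpha_j); the resulting 3x3 Cartan matrix is
[[2, -1, 0], [-1, 2, -1], [0, -2, 2]].
The roots have two lengths (squared-length ratio 2:1); the short ones are alpha_{1,2}. The associated Dynkin diagram is a chain of 3 nodes with a double edge at one end; the terminal node there is the unique long simple root (C_3), so the type is C_3 (the algebra sp(6)).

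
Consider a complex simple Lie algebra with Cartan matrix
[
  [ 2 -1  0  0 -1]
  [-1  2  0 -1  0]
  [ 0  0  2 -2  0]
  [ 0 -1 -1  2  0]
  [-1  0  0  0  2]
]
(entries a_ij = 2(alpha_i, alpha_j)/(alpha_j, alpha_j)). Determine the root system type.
The matrix has rank 5 with 2's on the diagonal. Reading the off-diagonal entries as Dynkin edges (a single edge where a_ij = a_ji = -1; a double or triple edge where a_ij * a_ji = 2 or 3), the diagram is a chain of 5 nodes with a double edge at one end; the terminal node there is the unique long simple root (C_5). One simple-root ordering that puts it in standard form is (alpha_5, alpha_1, alpha_2, alpha_4, alpha_3). So the algebra is type C_5, i.e. sp(10).

C_5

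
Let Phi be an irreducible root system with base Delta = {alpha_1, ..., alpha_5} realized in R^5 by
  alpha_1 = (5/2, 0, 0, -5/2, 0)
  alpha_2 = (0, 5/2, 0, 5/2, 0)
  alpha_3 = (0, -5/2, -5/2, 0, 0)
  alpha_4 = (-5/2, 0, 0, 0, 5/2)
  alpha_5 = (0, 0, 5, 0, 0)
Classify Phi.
Compute the Cartan integers a_ij = 2(alpha_i, alpha_j)/(alpha_j, alpha_j); the resulting 5x5 Cartan matrix is
[[2, -1, 0, -1, 0], [-1, 2, -1, 0, 0], [0, -1, 2, 0, -1], [-1, 0, 0, 2, 0], [0, 0, -2, 0, 2]].
The roots have two lengths (squared-length ratio 2:1); the short ones are alpha_{1,2,3,4}. The associated Dynkin diagram is a chain of 5 nodes with a double edge at one end; the terminal node there is the unique long simple root (C_5), so the type is C_5 (the algebra sp(10)).

C5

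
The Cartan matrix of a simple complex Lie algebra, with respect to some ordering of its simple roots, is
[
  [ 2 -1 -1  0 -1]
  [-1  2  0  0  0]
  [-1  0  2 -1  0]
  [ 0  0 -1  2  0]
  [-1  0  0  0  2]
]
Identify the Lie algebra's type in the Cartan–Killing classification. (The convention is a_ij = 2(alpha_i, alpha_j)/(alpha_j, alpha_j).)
The matrix has rank 5 with 2's on the diagonal. Reading the off-diagonal entries as Dynkin edges (a single edge where a_ij = a_ji = -1; a double or triple edge where a_ij * a_ji = 2 or 3), the diagram is a chain of 3 nodes with a fork of two nodes at one end (D_5). One simple-root ordering that puts it in standard form is (alpha_4, alpha_3, alpha_1, alpha_5, alpha_2). So the algebra is type D_5, i.e. so(10).

type D_5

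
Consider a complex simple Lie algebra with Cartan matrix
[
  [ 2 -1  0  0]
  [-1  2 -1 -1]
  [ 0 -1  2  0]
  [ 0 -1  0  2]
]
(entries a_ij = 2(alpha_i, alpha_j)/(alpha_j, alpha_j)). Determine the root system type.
D_4 (so(8))

The matrix has rank 4 with 2's on the diagonal. Reading the off-diagonal entries as Dynkin edges (a single edge where a_ij = a_ji = -1; a double or triple edge where a_ij * a_ji = 2 or 3), the diagram is a chain of 2 nodes with a fork of two nodes at one end (D_4). One simple-root ordering that puts it in standard form is (alpha_1, alpha_2, alpha_4, alpha_3). So the algebra is type D_4, i.e. so(8).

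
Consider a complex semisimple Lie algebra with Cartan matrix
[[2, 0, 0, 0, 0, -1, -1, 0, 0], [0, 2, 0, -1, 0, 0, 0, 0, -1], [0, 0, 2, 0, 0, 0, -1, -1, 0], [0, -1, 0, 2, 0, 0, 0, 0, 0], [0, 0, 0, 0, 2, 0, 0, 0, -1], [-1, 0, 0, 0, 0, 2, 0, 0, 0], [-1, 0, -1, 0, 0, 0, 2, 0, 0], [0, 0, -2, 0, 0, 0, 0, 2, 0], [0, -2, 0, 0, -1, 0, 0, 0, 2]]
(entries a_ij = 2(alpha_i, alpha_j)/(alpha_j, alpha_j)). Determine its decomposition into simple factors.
The diagram associated to this matrix has two connected components: the simple roots {alpha_1, alpha_3, alpha_6, alpha_7, alpha_8} form a chain of 5 nodes with a double edge at one end; the terminal node there is the unique long simple root (C_5), and {alpha_2, alpha_4, alpha_5, alpha_9} form a chain of 4 nodes with a double edge between the middle two (F_4). A semisimple Lie algebra decomposes uniquely as the direct sum of simple ideals, one per connected component of its Dynkin diagram, so g ≅ C_5 ⊕ F_4 (dimension 55 + 52 = 107).

C_5 (sp(10)) + F_4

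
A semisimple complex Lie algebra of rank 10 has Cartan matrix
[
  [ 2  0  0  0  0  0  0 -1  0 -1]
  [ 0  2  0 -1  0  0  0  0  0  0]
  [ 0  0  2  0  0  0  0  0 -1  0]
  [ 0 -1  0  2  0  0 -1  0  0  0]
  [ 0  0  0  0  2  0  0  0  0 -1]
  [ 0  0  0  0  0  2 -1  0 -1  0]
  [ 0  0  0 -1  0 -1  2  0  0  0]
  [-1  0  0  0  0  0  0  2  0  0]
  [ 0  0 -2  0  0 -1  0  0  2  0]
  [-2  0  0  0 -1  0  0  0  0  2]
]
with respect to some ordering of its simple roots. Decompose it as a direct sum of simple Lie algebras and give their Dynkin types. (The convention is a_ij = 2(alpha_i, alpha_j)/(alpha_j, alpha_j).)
The diagram associated to this matrix has two connected components: the simple roots {alpha_2, alpha_3, alpha_4, alpha_6, alpha_7, alpha_9} form a chain of 6 nodes with a double edge at one end; the terminal node there is the unique short simple root (B_6), and {alpha_1, alpha_5, alpha_8, alpha_10} form a chain of 4 nodes with a double edge between the middle two (F_4). A semisimple Lie algebra decomposes uniquely as the direct sum of simple ideals, one per connected component of its Dynkin diagram, so g ≅ B_6 ⊕ F_4 (dimension 78 + 52 = 130).

B_6 (so(13)) ⊕ F_4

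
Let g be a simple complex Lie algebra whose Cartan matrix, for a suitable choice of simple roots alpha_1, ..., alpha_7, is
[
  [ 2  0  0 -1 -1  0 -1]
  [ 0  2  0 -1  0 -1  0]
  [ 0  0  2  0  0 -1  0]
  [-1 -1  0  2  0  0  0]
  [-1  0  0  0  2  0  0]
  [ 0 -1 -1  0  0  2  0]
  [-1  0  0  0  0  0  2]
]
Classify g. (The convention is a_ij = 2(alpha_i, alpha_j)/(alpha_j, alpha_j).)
D_7 (so(14))

The matrix has rank 7 with 2's on the diagonal. Reading the off-diagonal entries as Dynkin edges (a single edge where a_ij = a_ji = -1; a double or triple edge where a_ij * a_ji = 2 or 3), the diagram is a chain of 5 nodes with a fork of two nodes at one end (D_7). One simple-root ordering that puts it in standard form is (alpha_3, alpha_6, alpha_2, alpha_4, alpha_1, alpha_7, alpha_5). So the algebra is type D_7, i.e. so(14).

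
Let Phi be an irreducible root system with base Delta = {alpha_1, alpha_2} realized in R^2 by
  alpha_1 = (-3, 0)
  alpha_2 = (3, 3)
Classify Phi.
type B_2

Compute the Cartan integers a_ij = 2(alpha_i, alpha_j)/(alpha_j, alpha_j); the resulting 2x2 Cartan matrix is
[[2, -1], [-2, 2]].
The roots have two lengths (squared-length ratio 2:1); the short ones are alpha_{1}. The associated Dynkin diagram is a chain of 2 nodes with a double edge at one end; the terminal node there is the unique short simple root (B_2), so the type is B_2 (the algebra so(5)).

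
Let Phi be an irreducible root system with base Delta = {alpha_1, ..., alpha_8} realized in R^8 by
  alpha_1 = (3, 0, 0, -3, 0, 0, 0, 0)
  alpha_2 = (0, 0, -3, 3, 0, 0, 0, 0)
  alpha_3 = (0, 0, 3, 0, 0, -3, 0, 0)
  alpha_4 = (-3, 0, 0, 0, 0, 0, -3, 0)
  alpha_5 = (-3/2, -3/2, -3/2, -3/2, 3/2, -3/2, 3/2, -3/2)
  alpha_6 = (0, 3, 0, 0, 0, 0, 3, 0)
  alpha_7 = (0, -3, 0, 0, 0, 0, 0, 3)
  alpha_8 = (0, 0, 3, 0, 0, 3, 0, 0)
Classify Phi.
E_8

Compute the Cartan integers a_ij = 2(alpha_i, alpha_j)/(alpha_j, alpha_j); the resulting 8x8 Cartan matrix is
[[2, -1, 0, -1, 0, 0, 0, 0], [-1, 2, -1, 0, 0, 0, 0, -1], [0, -1, 2, 0, 0, 0, 0, 0], [-1, 0, 0, 2, 0, -1, 0, 0], [0, 0, 0, 0, 2, 0, 0, -1], [0, 0, 0, -1, 0, 2, -1, 0], [0, 0, 0, 0, 0, -1, 2, 0], [0, -1, 0, 0, -1, 0, 0, 2]].
All simple roots have the same length, so the diagram is simply laced. The associated Dynkin diagram is a chain of 7 nodes with one extra node attached to the third node from one end (E_8), so the type is E_8.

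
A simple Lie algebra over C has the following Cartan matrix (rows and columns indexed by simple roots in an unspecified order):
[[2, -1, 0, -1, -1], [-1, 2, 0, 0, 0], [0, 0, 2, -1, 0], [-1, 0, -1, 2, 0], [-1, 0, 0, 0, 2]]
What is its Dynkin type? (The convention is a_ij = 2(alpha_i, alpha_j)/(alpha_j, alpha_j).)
The matrix has rank 5 with 2's on the diagonal. Reading the off-diagonal entries as Dynkin edges (a single edge where a_ij = a_ji = -1; a double or triple edge where a_ij * a_ji = 2 or 3), the diagram is a chain of 3 nodes with a fork of two nodes at one end (D_5). One simple-root ordering that puts it in standard form is (alpha_3, alpha_4, alpha_1, alpha_5, alpha_2). So the algebra is type D_5, i.e. so(10).

type D_5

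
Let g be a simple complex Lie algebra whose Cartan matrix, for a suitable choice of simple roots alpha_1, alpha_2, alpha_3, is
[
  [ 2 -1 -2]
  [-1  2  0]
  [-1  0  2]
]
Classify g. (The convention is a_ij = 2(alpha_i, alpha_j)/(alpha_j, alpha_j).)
B_3

The matrix has rank 3 with 2's on the diagonal. Reading the off-diagonal entries as Dynkin edges (a single edge where a_ij = a_ji = -1; a double or triple edge where a_ij * a_ji = 2 or 3), the diagram is a chain of 3 nodes with a double edge at one end; the terminal node there is the unique short simple root (B_3). One simple-root ordering that puts it in standard form is (alpha_2, alpha_1, alpha_3). So the algebra is type B_3, i.e. so(7).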